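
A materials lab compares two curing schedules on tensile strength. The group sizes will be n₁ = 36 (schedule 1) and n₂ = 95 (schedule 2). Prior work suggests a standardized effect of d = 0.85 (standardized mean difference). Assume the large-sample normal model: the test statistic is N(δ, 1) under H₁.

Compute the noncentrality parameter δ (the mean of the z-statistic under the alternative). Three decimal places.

The noncentrality parameter scales effect size by the design's sample-size factor: δ = d / √(1/n₁ + 1/n₂) = 0.85 / √(1/36 + 1/95) = 4.3431

δ ≈ 4.343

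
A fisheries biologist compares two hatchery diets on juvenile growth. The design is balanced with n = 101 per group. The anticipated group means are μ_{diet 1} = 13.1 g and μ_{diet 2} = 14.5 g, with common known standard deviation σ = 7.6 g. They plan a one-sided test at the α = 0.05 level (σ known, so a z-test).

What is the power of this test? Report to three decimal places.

Power ≈ 0.369

Standardized effect: d = |μ_{diet 1} − μ_{diet 2}| / σ = |13.1 − 14.5| / 7.6 = 0.1842
Noncentrality parameter: δ = d·√(n/2) = 0.1842 × √(101/2) = 1.3091
One-sided α = 0.05 → critical value z_{0.05} = 1.645.
Power = P(Z > 1.645 − δ) = Φ(-0.336) = 0.3685.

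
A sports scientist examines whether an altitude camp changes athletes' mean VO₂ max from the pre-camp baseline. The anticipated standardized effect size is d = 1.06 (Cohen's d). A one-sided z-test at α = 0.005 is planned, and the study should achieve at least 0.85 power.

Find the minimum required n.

n = 12

Set Φ(δ − 2.576) = 0.85; then δ − 2.576 = Φ⁻¹(0.85) = 1.036, giving δ = 3.612.
δ = d·√n ⇒ n = (δ/d)² = (3.612 / 1.06)² = 11.61.
Round up to the next whole unit.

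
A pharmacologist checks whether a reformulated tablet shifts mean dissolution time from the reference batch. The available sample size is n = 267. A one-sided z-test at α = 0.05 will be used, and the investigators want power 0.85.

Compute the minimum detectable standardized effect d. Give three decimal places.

d ≈ 0.164

Need Φ(δ − 1.645) = 0.85, so δ = 1.645 + 1.036 = 2.681.
δ = d·√n ⇒ d = δ/√n = 2.681/√267 = 0.1641.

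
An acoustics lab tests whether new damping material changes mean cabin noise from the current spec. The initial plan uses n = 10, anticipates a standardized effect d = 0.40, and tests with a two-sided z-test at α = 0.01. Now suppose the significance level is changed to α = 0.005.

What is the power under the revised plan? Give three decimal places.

Power ≈ 0.062

δ = d·√n = 0.40 × √10 = 1.2649 (unchanged). New critical value: z_{0.0025} = 2.807.
Revised power = Φ(δ − 2.807) + Φ(−δ − 2.807) = Φ(-1.542) + Φ(-4.072) = 0.0615 + 0.0000 = 0.0615.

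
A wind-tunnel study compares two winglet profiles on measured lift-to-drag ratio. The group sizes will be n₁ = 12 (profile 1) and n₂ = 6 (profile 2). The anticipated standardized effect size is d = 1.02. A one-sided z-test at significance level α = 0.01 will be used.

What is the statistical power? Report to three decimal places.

Noncentrality parameter: δ = d / √(1/n₁ + 1/n₂) = 1.02 / √(1/12 + 1/6) = 2.0400
One-sided α = 0.01 → critical value z_{0.01} = 2.326.
Power = Φ(δ − 2.326) = Φ(-0.286) = 0.3873.

Power ≈ 0.387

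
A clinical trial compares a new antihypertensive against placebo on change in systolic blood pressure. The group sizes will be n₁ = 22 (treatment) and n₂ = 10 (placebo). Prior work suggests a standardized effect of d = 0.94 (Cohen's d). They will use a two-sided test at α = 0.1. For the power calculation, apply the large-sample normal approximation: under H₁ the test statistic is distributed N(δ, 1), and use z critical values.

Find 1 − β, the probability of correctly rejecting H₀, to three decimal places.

Noncentrality parameter: δ = d / √(1/n₁ + 1/n₂) = 0.94 / √(1/22 + 1/10) = 2.4647
Critical value for a two-sided test at α = 0.1: z_{α/2} = 1.645.
Power = Φ(δ − 1.645) + Φ(−δ − 1.645) = Φ(0.820) + Φ(-4.110) = 0.7938 + 0.0000 = 0.7939.

Power ≈ 0.794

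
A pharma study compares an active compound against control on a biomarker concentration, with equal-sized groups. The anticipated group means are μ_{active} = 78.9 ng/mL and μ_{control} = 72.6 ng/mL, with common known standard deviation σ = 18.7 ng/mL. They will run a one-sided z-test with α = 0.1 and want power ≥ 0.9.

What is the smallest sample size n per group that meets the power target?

n = 116 per group

Standardized effect: d = |μ_{active} − μ_{control}| / σ = |78.9 − 72.6| / 18.7 = 0.3369
For power 0.9 need Φ(δ − z_{0.1}) = 0.9, so δ = z_{0.1} + z_{0.10} = 1.282 + 1.282 = 2.563.
δ = d·√(n/2) ⇒ n = 2(δ/d)² = 2 × (2.563 / 0.3369)² = 115.76.
Round up to the next whole unit.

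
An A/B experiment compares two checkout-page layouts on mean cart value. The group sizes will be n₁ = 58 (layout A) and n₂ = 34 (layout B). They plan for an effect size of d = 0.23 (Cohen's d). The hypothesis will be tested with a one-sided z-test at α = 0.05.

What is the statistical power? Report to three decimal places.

Noncentrality parameter: δ = d / √(1/n₁ + 1/n₂) = 0.23 / √(1/58 + 1/34) = 1.0648
Critical value for a one-sided test at α = 0.05: z_α = 1.645.
Power = Φ(δ − 1.645) = Φ(-0.580) = 0.2810.

Power ≈ 0.281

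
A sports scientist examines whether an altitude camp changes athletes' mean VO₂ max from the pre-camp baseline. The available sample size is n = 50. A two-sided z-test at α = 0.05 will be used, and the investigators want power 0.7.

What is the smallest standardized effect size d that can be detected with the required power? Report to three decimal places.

d ≈ 0.351

Need Φ(δ − 1.960) = 0.7, so δ = 1.960 + 0.524 = 2.484.
(Lower-tail contribution to power is negligible for δ > 0.)
δ = d·√n ⇒ d = δ/√n = 2.484/√50 = 0.3513.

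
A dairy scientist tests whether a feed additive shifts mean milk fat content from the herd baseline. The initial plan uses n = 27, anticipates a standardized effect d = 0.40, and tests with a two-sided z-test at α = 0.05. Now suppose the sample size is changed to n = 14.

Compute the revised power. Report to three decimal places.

Power ≈ 0.322

With n = 14: δ = d·√n = 0.40 × √14 = 1.4967. Critical value z_{0.025} = 1.960.
Revised power = Φ(δ − 1.960) + Φ(−δ − 1.960) = Φ(-0.463) + Φ(-3.457) = 0.3216 + 0.0003 = 0.3218.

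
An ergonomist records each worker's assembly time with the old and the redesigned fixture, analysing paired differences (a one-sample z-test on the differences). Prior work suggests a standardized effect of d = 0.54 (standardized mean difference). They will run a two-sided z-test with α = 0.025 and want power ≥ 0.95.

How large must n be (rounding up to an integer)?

n = 52

For power 0.95 need Φ(δ − z_{0.0125}) = 0.95, so δ = z_{0.0125} + z_{0.05} = 2.241 + 1.645 = 3.886.
(Ignoring the negligible lower-tail rejection probability gives the usual closed-form inversion.)
δ = d·√n ⇒ n = (δ/d)² = (3.886 / 0.54)² = 51.79.
Rounding up, n = 52.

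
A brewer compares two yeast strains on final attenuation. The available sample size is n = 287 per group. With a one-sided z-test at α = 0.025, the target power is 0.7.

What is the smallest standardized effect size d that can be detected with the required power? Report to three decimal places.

Required noncentrality: δ = z_{0.025} + z_{0.30} = 1.960 + 0.524 = 2.484.
δ = d·√(n/2) ⇒ d = δ/√(n/2) = 2.484/√(287/2) = 0.2074.

d ≈ 0.207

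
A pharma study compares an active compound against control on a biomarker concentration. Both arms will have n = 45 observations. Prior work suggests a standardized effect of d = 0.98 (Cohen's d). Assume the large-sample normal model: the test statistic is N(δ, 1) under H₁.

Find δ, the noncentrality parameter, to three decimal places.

δ ≈ 4.649

δ = d·√(n/2) = 0.98 × √(45/2) = 4.6485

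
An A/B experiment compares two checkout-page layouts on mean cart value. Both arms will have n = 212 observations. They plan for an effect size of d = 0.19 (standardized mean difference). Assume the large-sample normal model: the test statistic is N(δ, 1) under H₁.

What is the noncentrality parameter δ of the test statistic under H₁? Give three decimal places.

δ = d·√(n/2) = 0.19 × √(212/2) = 1.9562

δ ≈ 1.956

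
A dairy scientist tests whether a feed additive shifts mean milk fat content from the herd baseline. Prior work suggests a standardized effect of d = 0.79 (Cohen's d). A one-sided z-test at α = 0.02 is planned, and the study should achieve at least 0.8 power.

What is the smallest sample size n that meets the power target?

Set Φ(δ − 2.054) = 0.8; then δ − 2.054 = Φ⁻¹(0.8) = 0.842, giving δ = 2.895.
δ = d·√n ⇒ n = (δ/d)² = (2.895 / 0.79)² = 13.43.
Rounding up, n = 14.

n = 14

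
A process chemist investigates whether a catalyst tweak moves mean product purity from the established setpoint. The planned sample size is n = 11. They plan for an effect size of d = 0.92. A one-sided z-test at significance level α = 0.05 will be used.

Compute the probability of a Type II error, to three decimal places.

Noncentrality parameter: δ = d·√n = 0.92 × √11 = 3.0513
One-sided α = 0.05 → critical value z_{0.05} = 1.645.
Power = Φ(δ − 1.645) = Φ(1.406) = 0.9202.
Type II error: β = 1 − power = 1 − 0.9202 = 0.0798.

β ≈ 0.080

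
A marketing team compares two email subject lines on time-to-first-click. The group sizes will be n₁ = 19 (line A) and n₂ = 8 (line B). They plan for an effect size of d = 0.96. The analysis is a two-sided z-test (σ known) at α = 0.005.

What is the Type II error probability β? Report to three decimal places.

Noncentrality parameter: δ = d / √(1/n₁ + 1/n₂) = 0.96 / √(1/19 + 1/8) = 2.2778
Two-sided α = 0.005 → critical value z_{0.0025} = 2.807.
Power = Φ(δ − 2.807) + Φ(−δ − 2.807) = Φ(-0.529) + Φ(-5.085) = 0.2983 + 0.0000 = 0.2983.
Type II error: β = 1 − power = 1 − 0.2983 = 0.7017.

β ≈ 0.702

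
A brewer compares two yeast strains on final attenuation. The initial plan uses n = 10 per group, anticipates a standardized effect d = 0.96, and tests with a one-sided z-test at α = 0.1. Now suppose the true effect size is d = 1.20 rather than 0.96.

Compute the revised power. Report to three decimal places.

With d = 1.20: δ = d·√(n/2) = 1.20 × √(10/2) = 2.6833. Critical value z_{0.1} = 1.282.
Revised power = Φ(δ − 1.282) = Φ(1.402) = 0.9195.

Power ≈ 0.920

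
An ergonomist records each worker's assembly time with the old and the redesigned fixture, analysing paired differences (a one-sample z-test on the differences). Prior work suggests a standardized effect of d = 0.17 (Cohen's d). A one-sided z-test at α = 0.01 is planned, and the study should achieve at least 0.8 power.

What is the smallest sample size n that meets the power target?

Set Φ(δ − 2.326) = 0.8; then δ − 2.326 = Φ⁻¹(0.8) = 0.842, giving δ = 3.168.
δ = d·√n ⇒ n = (δ/d)² = (3.168 / 0.17)² = 347.27.
Round up to the next whole unit.

n = 348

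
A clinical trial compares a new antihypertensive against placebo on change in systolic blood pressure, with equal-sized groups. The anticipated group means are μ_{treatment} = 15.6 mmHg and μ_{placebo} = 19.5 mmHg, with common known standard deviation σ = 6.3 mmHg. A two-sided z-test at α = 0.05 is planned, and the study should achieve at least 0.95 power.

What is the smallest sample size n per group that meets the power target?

Standardized effect: d = |μ_{treatment} − μ_{placebo}| / σ = |15.6 − 19.5| / 6.3 = 0.6190
For power 0.95 need Φ(δ − z_{0.025}) = 0.95, so δ = z_{0.025} + z_{0.05} = 1.960 + 1.645 = 3.605.
(The Φ(−δ − z_{α/2}) term is vanishingly small for δ > 0 and is dropped in the standard sample-size formula.)
δ = d·√(n/2) ⇒ n = 2(δ/d)² = 2 × (3.605 / 0.6190)² = 67.82.
Round up to the next whole unit.

n = 68 per group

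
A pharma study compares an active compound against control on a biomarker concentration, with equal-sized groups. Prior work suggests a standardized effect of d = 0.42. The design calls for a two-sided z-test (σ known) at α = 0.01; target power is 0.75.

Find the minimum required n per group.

For power 0.75 need Φ(δ − z_{0.005}) = 0.75, so δ = z_{0.005} + z_{0.25} = 2.576 + 0.674 = 3.250.
(For δ > 0 the lower-tail rejection region contributes negligibly to power, so the one-term inversion is standard.)
δ = d·√(n/2) ⇒ n = 2(δ/d)² = 2 × (3.250 / 0.42)² = 119.78.
Rounding up, n = 120 per group.

n = 120 per group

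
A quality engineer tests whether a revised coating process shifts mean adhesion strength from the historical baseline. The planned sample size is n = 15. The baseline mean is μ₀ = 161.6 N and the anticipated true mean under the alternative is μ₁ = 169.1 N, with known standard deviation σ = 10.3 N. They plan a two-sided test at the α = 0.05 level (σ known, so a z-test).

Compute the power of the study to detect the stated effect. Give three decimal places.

Power ≈ 0.805

Standardized effect: d = |μ₁ − μ₀| / σ = |169.1 − 161.6| / 10.3 = 0.7282
Noncentrality parameter: λ = d·√n = 0.7282 × √15 = 2.8201
Critical value for a two-sided test at α = 0.05: z_{α/2} = 1.960.
Power = Φ(λ − 1.960) + Φ(−λ − 1.960) = Φ(0.860) + Φ(-4.780) = 0.8052 + 0.0000 = 0.8052.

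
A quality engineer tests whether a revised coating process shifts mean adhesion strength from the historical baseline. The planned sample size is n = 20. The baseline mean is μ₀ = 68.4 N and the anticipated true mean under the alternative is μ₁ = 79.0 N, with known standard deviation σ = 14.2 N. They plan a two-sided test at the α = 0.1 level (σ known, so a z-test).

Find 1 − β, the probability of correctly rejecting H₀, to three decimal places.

Standardized effect: d = |μ₁ − μ₀| / σ = |79.0 − 68.4| / 14.2 = 0.7465
Noncentrality parameter: δ = d·√n = 0.7465 × √20 = 3.3384
Critical value for a two-sided test at α = 0.1: z_{α/2} = 1.645.
Power = Φ(δ − 1.645) + Φ(−δ − 1.645) = Φ(1.694) + Φ(-4.983) = 0.9548 + 0.0000 = 0.9548.

Power ≈ 0.955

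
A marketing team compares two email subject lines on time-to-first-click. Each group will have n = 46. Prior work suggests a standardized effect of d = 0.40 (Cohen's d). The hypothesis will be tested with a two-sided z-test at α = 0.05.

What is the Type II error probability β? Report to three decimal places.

β ≈ 0.517

Noncentrality parameter: δ = d·√(n/2) = 0.40 × √(46/2) = 1.9183
Critical value for a two-sided test at α = 0.05: z_{α/2} = 1.960.
Power = Φ(δ − 1.960) + Φ(−δ − 1.960) = Φ(-0.042) + Φ(-3.878) = 0.4834 + 0.0001 = 0.4834.
Type II error: β = 1 − power = 1 − 0.4834 = 0.5166.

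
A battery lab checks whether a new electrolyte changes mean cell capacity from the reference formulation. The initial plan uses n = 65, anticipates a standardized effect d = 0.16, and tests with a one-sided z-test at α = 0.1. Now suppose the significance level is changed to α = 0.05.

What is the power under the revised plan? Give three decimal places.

Power ≈ 0.361

δ = d·√n = 0.16 × √65 = 1.2900 (unchanged). New critical value: z_{0.05} = 1.645.
Revised power = P(Z > 1.645 − δ) = Φ(-0.355) = 0.3613.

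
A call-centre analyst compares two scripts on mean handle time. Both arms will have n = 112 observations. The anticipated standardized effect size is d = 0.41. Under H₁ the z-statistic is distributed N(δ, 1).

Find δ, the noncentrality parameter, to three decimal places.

δ = d·√(n/2) = 0.41 × √(112/2) = 3.0682

δ ≈ 3.068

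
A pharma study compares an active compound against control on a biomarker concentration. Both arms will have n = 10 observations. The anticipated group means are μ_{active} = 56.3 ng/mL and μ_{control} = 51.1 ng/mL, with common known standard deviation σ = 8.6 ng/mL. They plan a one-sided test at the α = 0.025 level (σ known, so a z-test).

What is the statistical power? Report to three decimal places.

Power ≈ 0.272

Standardized effect: d = |μ_{active} − μ_{control}| / σ = |56.3 − 51.1| / 8.6 = 0.6047
Noncentrality parameter: δ = d·√(n/2) = 0.6047 × √(10/2) = 1.3520
Critical value for a one-sided test at α = 0.025: z_α = 1.960.
Power = P(Z > 1.960 − δ) = Φ(-0.608) = 0.2716.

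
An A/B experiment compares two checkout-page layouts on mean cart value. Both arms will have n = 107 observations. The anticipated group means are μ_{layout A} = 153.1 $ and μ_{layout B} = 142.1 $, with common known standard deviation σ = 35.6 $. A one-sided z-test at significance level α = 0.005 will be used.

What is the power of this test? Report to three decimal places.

Power ≈ 0.376

Standardized effect: d = |μ_{layout A} − μ_{layout B}| / σ = |153.1 − 142.1| / 35.6 = 0.3090
Noncentrality parameter: λ = d·√(n/2) = 0.3090 × √(107/2) = 2.2601
Critical value for a one-sided test at α = 0.005: z_α = 2.576.
Power = Φ(λ − 2.576) = Φ(-0.316) = 0.3761.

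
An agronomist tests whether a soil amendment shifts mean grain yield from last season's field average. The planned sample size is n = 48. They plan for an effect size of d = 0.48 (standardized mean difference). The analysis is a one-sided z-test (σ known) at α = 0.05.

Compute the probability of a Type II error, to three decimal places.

Noncentrality parameter: δ = d·√n = 0.48 × √48 = 3.3255
Critical value for a one-sided test at α = 0.05: z_α = 1.645.
Power = P(Z > 1.645 − δ) = Φ(1.681) = 0.9536.
Type II error: β = 1 − power = 1 − 0.9536 = 0.0464.

β ≈ 0.046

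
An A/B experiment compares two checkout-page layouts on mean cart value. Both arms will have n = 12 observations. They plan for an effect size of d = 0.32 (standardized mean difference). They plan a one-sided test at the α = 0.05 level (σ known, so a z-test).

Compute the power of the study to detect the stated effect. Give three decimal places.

Noncentrality parameter: δ = d·√(n/2) = 0.32 × √(12/2) = 0.7838
Critical value for a one-sided test at α = 0.05: z_α = 1.645.
Power = Φ(δ − 1.645) = Φ(-0.861) = 0.1946.

Power ≈ 0.195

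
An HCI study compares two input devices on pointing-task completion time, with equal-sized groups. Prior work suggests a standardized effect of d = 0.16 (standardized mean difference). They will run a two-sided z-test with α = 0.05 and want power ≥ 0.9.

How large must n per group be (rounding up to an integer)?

n = 821 per group

Set Φ(δ − 1.960) = 0.9; then δ − 1.960 = Φ⁻¹(0.9) = 1.282, giving δ = 3.242.
(The Φ(−δ − z_{α/2}) term is vanishingly small for δ > 0 and is dropped in the standard sample-size formula.)
δ = d·√(n/2) ⇒ n = 2(δ/d)² = 2 × (3.242 / 0.16)² = 820.89.
Rounding up, n = 821 per group.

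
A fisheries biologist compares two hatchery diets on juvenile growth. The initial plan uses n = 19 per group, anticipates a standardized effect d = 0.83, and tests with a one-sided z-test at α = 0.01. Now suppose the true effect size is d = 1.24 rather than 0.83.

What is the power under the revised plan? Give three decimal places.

Power ≈ 0.933

With d = 1.24: δ = d·√(n/2) = 1.24 × √(19/2) = 3.8219. Critical value z_{0.01} = 2.326.
Revised power = P(Z > 2.326 − δ) = Φ(1.496) = 0.9326.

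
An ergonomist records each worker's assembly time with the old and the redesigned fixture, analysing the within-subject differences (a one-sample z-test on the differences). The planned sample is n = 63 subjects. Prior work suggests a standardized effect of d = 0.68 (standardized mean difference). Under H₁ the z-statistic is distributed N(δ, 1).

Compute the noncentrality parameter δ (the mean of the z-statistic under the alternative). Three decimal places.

δ ≈ 5.397

The noncentrality parameter scales effect size by the design's sample-size factor: δ = d·√n = 0.68 × √63 = 5.3973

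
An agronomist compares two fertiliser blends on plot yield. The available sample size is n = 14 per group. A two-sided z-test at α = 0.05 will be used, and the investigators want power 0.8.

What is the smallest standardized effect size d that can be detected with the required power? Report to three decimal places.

Need Φ(δ − 1.960) = 0.8, so δ = 1.960 + 0.842 = 2.802.
(Lower-tail contribution to power is negligible for δ > 0.)
δ = d·√(n/2) ⇒ d = δ/√(n/2) = 2.802/√(14/2) = 1.0589.

d ≈ 1.059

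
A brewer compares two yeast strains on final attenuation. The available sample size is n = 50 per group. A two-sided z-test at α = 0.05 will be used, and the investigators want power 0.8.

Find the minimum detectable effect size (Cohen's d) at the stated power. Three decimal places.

d ≈ 0.560

Need Φ(δ − 1.960) = 0.8, so δ = 1.960 + 0.842 = 2.802.
(The second rejection-region term Φ(−δ − z_{α/2}) is negligible and dropped.)
δ = d·√(n/2) ⇒ d = δ/√(n/2) = 2.802/√(50/2) = 0.5603.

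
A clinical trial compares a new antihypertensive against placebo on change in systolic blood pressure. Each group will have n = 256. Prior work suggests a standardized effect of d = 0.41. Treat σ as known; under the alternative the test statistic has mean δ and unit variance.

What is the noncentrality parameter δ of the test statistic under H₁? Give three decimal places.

δ ≈ 4.639

The noncentrality parameter scales effect size by the design's sample-size factor: δ = d·√(n/2) = 0.41 × √(256/2) = 4.6386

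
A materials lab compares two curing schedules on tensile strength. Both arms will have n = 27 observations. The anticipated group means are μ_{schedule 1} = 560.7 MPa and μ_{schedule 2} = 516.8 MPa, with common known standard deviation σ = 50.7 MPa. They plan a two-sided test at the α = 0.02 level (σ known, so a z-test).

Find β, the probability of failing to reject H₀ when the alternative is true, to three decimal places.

Standardized effect: d = |μ_{schedule 1} − μ_{schedule 2}| / σ = |560.7 − 516.8| / 50.7 = 0.8659
Noncentrality parameter: δ = d·√(n/2) = 0.8659 × √(27/2) = 3.1814
Two-sided α = 0.02 → critical value z_{0.01} = 2.326.
Power = Φ(δ − 2.326) + Φ(−δ − 2.326) = Φ(0.855) + Φ(-5.508) = 0.8037 + 0.0000 = 0.8037.
Type II error: β = 1 − power = 1 − 0.8037 = 0.1963.

β ≈ 0.196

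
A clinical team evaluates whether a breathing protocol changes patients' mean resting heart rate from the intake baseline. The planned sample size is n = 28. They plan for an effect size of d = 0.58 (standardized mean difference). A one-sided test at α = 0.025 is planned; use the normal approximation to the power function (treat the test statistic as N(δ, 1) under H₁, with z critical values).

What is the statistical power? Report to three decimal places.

Noncentrality parameter: δ = d·√n = 0.58 × √28 = 3.0691
One-sided α = 0.025 → critical value z_{0.025} = 1.960.
Power = Φ(δ − 1.960) = Φ(1.109) = 0.8663.

Power ≈ 0.866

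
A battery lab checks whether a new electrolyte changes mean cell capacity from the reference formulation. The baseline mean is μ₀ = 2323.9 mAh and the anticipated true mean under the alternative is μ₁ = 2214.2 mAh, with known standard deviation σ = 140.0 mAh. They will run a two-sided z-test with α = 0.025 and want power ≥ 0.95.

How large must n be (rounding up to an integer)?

Standardized effect: d = |μ₁ − μ₀| / σ = |2214.2 − 2323.9| / 140.0 = 0.7836
Set Φ(δ − 2.241) = 0.95; then δ − 2.241 = Φ⁻¹(0.95) = 1.645, giving δ = 3.886.
(Ignoring the negligible lower-tail rejection probability gives the usual closed-form inversion.)
δ = d·√n ⇒ n = (δ/d)² = (3.886 / 0.7836)² = 24.60.
Rounding up, n = 25.

n = 25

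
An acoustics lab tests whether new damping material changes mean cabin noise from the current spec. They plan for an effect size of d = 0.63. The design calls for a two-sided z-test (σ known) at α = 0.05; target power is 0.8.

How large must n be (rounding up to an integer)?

For power 0.8 need Φ(δ − z_{0.025}) = 0.8, so δ = z_{0.025} + z_{0.20} = 1.960 + 0.842 = 2.802.
(The Φ(−δ − z_{α/2}) term is vanishingly small for δ > 0 and is dropped in the standard sample-size formula.)
δ = d·√n ⇒ n = (δ/d)² = (2.802 / 0.63)² = 19.78.
Round up to the next whole unit.

n = 20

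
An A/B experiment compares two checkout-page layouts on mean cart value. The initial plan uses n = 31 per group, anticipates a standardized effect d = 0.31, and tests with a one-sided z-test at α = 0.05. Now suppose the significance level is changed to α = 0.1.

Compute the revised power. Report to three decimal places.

δ = d·√(n/2) = 0.31 × √(31/2) = 1.2205 (unchanged). New critical value: z_{0.1} = 1.282.
Revised power = Φ(δ − 1.282) = Φ(-0.061) = 0.4756.

Power ≈ 0.476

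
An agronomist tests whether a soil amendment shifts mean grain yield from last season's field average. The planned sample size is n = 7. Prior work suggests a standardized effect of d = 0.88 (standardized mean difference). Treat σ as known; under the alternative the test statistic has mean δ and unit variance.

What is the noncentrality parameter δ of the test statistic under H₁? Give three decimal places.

δ = d·√n = 0.88 × √7 = 2.3283

δ ≈ 2.328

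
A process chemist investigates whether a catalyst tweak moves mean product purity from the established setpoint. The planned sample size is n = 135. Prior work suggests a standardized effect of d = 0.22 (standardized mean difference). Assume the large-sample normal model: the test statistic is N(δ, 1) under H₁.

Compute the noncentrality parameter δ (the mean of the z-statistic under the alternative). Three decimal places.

The noncentrality parameter scales effect size by the design's sample-size factor: δ = d·√n = 0.22 × √135 = 2.5562

δ ≈ 2.556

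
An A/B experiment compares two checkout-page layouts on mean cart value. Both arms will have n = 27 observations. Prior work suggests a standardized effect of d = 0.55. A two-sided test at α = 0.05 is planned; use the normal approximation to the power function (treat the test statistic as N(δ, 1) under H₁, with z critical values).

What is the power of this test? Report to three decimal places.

Noncentrality parameter: δ = d·√(n/2) = 0.55 × √(27/2) = 2.0208
Critical value for a two-sided test at α = 0.05: z_{α/2} = 1.960.
Power = Φ(δ − 1.960) + Φ(−δ − 1.960) = Φ(0.061) + Φ(-3.981) = 0.5243 + 0.0000 = 0.5243.

Power ≈ 0.524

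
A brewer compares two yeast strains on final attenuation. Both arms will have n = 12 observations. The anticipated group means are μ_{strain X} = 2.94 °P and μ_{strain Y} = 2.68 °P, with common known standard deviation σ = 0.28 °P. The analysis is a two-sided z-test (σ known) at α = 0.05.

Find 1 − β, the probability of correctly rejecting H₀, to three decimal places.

Power ≈ 0.623

Standardized effect: d = |μ_{strain X} − μ_{strain Y}| / σ = |2.94 − 2.68| / 0.28 = 0.9286
Noncentrality parameter: δ = d·√(n/2) = 0.9286 × √(12/2) = 2.2745
Two-sided α = 0.05 → critical value z_{0.025} = 1.960.
Power = Φ(δ − 1.960) + Φ(−δ − 1.960) = Φ(0.315) + Φ(-4.234) = 0.6235 + 0.0000 = 0.6235.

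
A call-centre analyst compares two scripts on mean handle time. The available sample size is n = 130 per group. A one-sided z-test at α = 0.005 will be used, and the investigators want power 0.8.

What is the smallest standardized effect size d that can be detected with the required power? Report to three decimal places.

d ≈ 0.424

Need Φ(δ − 2.576) = 0.8, so δ = 2.576 + 0.842 = 3.417.
δ = d·√(n/2) ⇒ d = δ/√(n/2) = 3.417/√(130/2) = 0.4239.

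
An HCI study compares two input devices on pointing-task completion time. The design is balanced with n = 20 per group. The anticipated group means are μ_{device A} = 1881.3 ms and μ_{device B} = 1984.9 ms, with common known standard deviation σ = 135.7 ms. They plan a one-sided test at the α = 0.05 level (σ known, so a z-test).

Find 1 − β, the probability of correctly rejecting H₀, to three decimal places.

Standardized effect: d = |μ_{device A} − μ_{device B}| / σ = |1881.3 − 1984.9| / 135.7 = 0.7634
Noncentrality parameter: δ = d·√(n/2) = 0.7634 × √(20/2) = 2.4142
Critical value for a one-sided test at α = 0.05: z_α = 1.645.
Power = Φ(δ − 1.645) = Φ(0.769) = 0.7792.

Power ≈ 0.779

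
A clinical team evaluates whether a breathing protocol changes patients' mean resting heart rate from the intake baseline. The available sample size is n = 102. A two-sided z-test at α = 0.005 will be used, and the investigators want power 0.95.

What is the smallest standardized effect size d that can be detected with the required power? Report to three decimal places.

d ≈ 0.441

Need Φ(δ − 2.807) = 0.95, so δ = 2.807 + 1.645 = 4.452.
(Lower-tail contribution to power is negligible for δ > 0.)
δ = d·√n ⇒ d = δ/√n = 4.452/√102 = 0.4408.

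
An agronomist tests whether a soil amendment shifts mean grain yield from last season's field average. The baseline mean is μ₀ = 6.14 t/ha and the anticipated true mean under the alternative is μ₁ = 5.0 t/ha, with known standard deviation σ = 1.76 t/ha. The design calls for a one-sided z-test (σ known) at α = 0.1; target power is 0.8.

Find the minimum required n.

n = 11

Standardized effect: d = |μ₁ − μ₀| / σ = |5.0 − 6.14| / 1.76 = 0.6477
For power 0.8 need Φ(δ − z_{0.1}) = 0.8, so δ = z_{0.1} + z_{0.20} = 1.282 + 0.842 = 2.123.
δ = d·√n ⇒ n = (δ/d)² = (2.123 / 0.6477)² = 10.74.
Rounding up, n = 11.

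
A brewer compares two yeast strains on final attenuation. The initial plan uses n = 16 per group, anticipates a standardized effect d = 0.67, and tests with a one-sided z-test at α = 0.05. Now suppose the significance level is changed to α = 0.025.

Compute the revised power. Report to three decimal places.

Power ≈ 0.474

δ = d·√(n/2) = 0.67 × √(16/2) = 1.8950 (unchanged). New critical value: z_{0.025} = 1.960.
Revised power = P(Z > 1.960 − δ) = Φ(-0.065) = 0.4741.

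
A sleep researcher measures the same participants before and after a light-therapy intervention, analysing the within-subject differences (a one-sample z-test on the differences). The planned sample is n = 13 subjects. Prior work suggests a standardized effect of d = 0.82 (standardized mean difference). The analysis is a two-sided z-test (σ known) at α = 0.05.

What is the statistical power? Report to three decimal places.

Noncentrality parameter: δ = d·√n = 0.82 × √13 = 2.9566
Critical value for a two-sided test at α = 0.05: z_{α/2} = 1.960.
Power = Φ(δ − 1.960) + Φ(−δ − 1.960) = Φ(0.997) + Φ(-4.917) = 0.8405 + 0.0000 = 0.8405.

Power ≈ 0.841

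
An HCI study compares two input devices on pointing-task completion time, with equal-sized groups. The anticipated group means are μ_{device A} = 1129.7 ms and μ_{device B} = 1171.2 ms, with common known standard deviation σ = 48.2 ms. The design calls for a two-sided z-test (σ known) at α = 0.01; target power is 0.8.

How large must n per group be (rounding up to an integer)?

n = 32 per group

Standardized effect: d = |μ_{device A} − μ_{device B}| / σ = |1129.7 − 1171.2| / 48.2 = 0.8610
For power 0.8 need Φ(δ − z_{0.005}) = 0.8, so δ = z_{0.005} + z_{0.20} = 2.576 + 0.842 = 3.417.
(Ignoring the negligible lower-tail rejection probability gives the usual closed-form inversion.)
δ = d·√(n/2) ⇒ n = 2(δ/d)² = 2 × (3.417 / 0.8610)² = 31.51.
Round up to the next whole unit.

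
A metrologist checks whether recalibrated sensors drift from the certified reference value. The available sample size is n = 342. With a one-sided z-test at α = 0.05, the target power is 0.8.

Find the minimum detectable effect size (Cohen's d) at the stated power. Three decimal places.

Required noncentrality: δ = z_{0.05} + z_{0.20} = 1.645 + 0.842 = 2.486.
δ = d·√n ⇒ d = δ/√n = 2.486/√342 = 0.1345.

d ≈ 0.134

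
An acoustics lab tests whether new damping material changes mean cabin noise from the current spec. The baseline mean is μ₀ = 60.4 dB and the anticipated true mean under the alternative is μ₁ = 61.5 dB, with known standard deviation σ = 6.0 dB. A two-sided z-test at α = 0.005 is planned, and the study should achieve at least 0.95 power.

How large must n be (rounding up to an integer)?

n = 590

Standardized effect: d = |μ₁ − μ₀| / σ = |61.5 − 60.4| / 6.0 = 0.1833
Set Φ(δ − 2.807) = 0.95; then δ − 2.807 = Φ⁻¹(0.95) = 1.645, giving δ = 4.452.
(For δ > 0 the lower-tail rejection region contributes negligibly to power, so the one-term inversion is standard.)
δ = d·√n ⇒ n = (δ/d)² = (4.452 / 0.1833)² = 589.67.
Round up to the next whole unit.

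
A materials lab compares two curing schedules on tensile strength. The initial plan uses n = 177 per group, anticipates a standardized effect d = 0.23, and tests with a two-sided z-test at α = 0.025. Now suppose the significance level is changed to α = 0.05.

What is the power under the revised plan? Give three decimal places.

Power ≈ 0.581

δ = d·√(n/2) = 0.23 × √(177/2) = 2.1637 (unchanged). New critical value: z_{0.025} = 1.960.
Revised power = Φ(δ − 1.960) + Φ(−δ − 1.960) = Φ(0.204) + Φ(-4.124) = 0.5807 + 0.0000 = 0.5807.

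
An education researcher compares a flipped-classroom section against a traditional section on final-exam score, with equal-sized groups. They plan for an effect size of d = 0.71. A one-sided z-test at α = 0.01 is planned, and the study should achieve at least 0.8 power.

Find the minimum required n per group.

n = 40 per group

For power 0.8 need Φ(δ − z_{0.01}) = 0.8, so δ = z_{0.01} + z_{0.20} = 2.326 + 0.842 = 3.168.
δ = d·√(n/2) ⇒ n = 2(δ/d)² = 2 × (3.168 / 0.71)² = 39.82.
Rounding up, n = 40 per group.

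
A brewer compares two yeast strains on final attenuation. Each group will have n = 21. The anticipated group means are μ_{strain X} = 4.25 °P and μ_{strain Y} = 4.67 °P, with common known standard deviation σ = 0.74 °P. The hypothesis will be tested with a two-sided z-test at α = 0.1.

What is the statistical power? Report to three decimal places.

Standardized effect: d = |μ_{strain X} − μ_{strain Y}| / σ = |4.25 − 4.67| / 0.74 = 0.5676
Noncentrality parameter: δ = d·√(n/2) = 0.5676 × √(21/2) = 1.8391
Two-sided α = 0.1 → critical value z_{0.05} = 1.645.
Power = Φ(δ − 1.645) + Φ(−δ − 1.645) = Φ(0.194) + Φ(-3.484) = 0.5770 + 0.0002 = 0.5773.

Power ≈ 0.577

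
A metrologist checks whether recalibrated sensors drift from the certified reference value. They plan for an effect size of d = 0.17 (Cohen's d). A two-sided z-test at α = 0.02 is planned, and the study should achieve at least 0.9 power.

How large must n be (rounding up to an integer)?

n = 451

For power 0.9 need Φ(δ − z_{0.01}) = 0.9, so δ = z_{0.01} + z_{0.10} = 2.326 + 1.282 = 3.608.
(The Φ(−δ − z_{α/2}) term is vanishingly small for δ > 0 and is dropped in the standard sample-size formula.)
δ = d·√n ⇒ n = (δ/d)² = (3.608 / 0.17)² = 450.41.
Round up to the next whole unit.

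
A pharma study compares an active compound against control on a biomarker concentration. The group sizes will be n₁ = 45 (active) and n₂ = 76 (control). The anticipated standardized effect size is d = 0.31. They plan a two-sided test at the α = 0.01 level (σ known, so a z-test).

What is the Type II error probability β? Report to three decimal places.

β ≈ 0.823

Noncentrality parameter: δ = d / √(1/n₁ + 1/n₂) = 0.31 / √(1/45 + 1/76) = 1.6481
Critical value for a two-sided test at α = 0.01: z_{α/2} = 2.576.
Power = Φ(δ − 2.576) + Φ(−δ − 2.576) = Φ(-0.928) + Φ(-4.224) = 0.1768 + 0.0000 = 0.1768.
Type II error: β = 1 − power = 1 − 0.1768 = 0.8232.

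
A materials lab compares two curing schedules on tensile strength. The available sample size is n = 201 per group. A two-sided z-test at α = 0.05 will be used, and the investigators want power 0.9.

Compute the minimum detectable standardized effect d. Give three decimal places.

d ≈ 0.323

Required noncentrality: δ = z_{0.025} + z_{0.10} = 1.960 + 1.282 = 3.242.
(Lower-tail contribution to power is negligible for δ > 0.)
δ = d·√(n/2) ⇒ d = δ/√(n/2) = 3.242/√(201/2) = 0.3233.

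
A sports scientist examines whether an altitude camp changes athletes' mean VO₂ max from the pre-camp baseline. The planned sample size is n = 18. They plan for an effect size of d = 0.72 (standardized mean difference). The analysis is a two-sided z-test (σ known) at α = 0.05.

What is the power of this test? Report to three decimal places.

Noncentrality parameter: δ = d·√n = 0.72 × √18 = 3.0547
Critical value for a two-sided test at α = 0.05: z_{α/2} = 1.960.
Power = Φ(δ − 1.960) + Φ(−δ − 1.960) = Φ(1.095) + Φ(-5.015) = 0.8632 + 0.0000 = 0.8632.

Power ≈ 0.863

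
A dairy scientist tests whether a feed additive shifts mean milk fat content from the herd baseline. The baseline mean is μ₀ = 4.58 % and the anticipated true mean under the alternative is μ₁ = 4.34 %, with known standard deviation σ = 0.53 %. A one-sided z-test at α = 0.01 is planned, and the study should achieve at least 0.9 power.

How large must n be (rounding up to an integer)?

n = 64

Standardized effect: d = |μ₁ − μ₀| / σ = |4.34 − 4.58| / 0.53 = 0.4528
For power 0.9 need Φ(δ − z_{0.01}) = 0.9, so δ = z_{0.01} + z_{0.10} = 2.326 + 1.282 = 3.608.
δ = d·√n ⇒ n = (δ/d)² = (3.608 / 0.4528)² = 63.48.
Round up to the next whole unit.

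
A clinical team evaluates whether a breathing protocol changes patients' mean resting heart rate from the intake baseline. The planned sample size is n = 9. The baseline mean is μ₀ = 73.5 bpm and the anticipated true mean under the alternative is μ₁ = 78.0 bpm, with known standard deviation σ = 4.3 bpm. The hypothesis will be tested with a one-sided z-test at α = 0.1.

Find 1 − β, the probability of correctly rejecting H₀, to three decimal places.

Power ≈ 0.968

Standardized effect: d = |μ₁ − μ₀| / σ = |78.0 − 73.5| / 4.3 = 1.0465
Noncentrality parameter: δ = d·√n = 1.0465 × √9 = 3.1395
Critical value for a one-sided test at α = 0.1: z_α = 1.282.
Power = P(Z > 1.282 − δ) = Φ(1.858) = 0.9684.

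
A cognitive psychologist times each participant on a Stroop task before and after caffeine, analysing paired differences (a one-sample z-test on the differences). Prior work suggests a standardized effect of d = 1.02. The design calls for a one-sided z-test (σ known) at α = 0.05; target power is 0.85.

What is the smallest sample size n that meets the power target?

Set Φ(δ − 1.645) = 0.85; then δ − 1.645 = Φ⁻¹(0.85) = 1.036, giving δ = 2.681.
δ = d·√n ⇒ n = (δ/d)² = (2.681 / 1.02)² = 6.91.
Rounding up, n = 7.

n = 7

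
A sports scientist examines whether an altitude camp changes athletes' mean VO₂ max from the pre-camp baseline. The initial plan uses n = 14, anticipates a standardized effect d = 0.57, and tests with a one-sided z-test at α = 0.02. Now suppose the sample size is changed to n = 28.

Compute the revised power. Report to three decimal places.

Power ≈ 0.832

With n = 28: δ = d·√n = 0.57 × √28 = 3.0162. Critical value z_{0.02} = 2.054.
Revised power = P(Z > 2.054 − δ) = Φ(0.962) = 0.8321.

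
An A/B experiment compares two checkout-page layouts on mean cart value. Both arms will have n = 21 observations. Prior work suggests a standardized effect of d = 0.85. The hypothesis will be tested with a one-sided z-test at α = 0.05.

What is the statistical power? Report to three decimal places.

Noncentrality parameter: λ = d·√(n/2) = 0.85 × √(21/2) = 2.7543
Critical value for a one-sided test at α = 0.05: z_α = 1.645.
Power = P(Z > 1.645 − λ) = Φ(1.109) = 0.8664.

Power ≈ 0.866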